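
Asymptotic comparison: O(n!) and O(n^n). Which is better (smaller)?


factorial grows slower than n^n
O(n!) is asymptotically smaller; O(n^n) grows faster


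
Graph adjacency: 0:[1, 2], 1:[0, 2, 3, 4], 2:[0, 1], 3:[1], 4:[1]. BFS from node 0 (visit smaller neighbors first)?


BFS queue: start with [0]
Visit order: [0, 1, 2, 3, 4]


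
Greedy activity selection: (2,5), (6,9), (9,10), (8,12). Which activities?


Greedy: pick earliest-ending, then skip overlaps.
Selected (3 activities): [(2, 5), (6, 9), (9, 10)]


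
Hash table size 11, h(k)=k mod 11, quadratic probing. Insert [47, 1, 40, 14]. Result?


Insertions: 47->slot 3; 1->slot 1; 40->slot 7; 14->slot 4
Table: [None, 1, None, 47, 14, None, None, 40, None, None, None]


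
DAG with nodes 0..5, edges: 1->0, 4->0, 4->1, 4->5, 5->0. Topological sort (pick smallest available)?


Kahn's algorithm, process smallest node first
Order: [2, 3, 4, 1, 5, 0]


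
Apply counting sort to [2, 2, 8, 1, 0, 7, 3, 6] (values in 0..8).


Count array: [1, 1, 2, 1, 0, 0, 1, 1, 1]
Reconstruct: [0, 1, 2, 2, 3, 6, 7, 8]


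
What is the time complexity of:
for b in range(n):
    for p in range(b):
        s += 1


Per nesting level: O(n) * O(n) [triangular over b] = O(n^2)
Complexity: O(n^2)


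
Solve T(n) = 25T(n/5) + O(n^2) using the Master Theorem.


a=25, b=5, c=2. log_5(25)=2 = c=2. Case 2: O(n^c log n) = O(n^2 log n)
Complexity: O(n^2 log n)


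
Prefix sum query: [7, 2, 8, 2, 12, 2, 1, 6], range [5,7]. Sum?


Prefix sums: [0, 7, 9, 17, 19, 31, 33, 34, 40]
Sum[5..7] = prefix[8] - prefix[5] = 40 - 31 = 9


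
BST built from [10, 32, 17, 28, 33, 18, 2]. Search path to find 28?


BST root = 10
Search for 28: compare at each node
Path: [10, 32, 17, 28]


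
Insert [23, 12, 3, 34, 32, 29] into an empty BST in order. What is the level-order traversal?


Root = 23; build tree by BST insertion.
Level-Order traversal: [23, 12, 34, 3, 32, 29]


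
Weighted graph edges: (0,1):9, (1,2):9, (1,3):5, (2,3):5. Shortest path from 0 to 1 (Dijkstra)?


Dijkstra from 0:
Distances: {0: 0, 1: 9, 2: 18, 3: 14}
Shortest distance to 1 = 9, path = [0, 1]


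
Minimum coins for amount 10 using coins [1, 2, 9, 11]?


dp[0]=0; dp[i]=1+min(dp[i-c] for c in coins)
...dp[5]=3, dp[6]=3, dp[7]=4, dp[8]=4, dp[9]=1, dp[10]=2
Minimum coins for 10 = 2


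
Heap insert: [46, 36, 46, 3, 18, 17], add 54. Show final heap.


Append 54: [46, 36, 46, 3, 18, 17, 54]
Bubble up: swap idx 6(54) with idx 2(46); swap idx 2(54) with idx 0(46)
Result: [54, 36, 46, 3, 18, 17, 46]


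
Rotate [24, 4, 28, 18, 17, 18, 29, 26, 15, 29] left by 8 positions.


Left rotate by 8: [15, 29, 24, 4, 28, 18, 17, 18, 29, 26]


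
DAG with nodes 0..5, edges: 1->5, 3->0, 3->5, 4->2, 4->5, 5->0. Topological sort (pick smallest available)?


Kahn's algorithm, process smallest node first
Order: [1, 3, 4, 2, 5, 0]


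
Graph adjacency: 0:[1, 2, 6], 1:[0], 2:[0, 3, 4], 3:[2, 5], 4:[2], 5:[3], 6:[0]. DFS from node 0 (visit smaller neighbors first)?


DFS stack-based: start with [0]
Visit order: [0, 1, 2, 3, 5, 4, 6]


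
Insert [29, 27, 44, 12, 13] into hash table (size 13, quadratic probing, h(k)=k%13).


Insertions: 29->slot 3; 27->slot 1; 44->slot 5; 12->slot 12; 13->slot 0
Table: [13, 27, None, 29, None, 44, None, None, None, None, None, None, 12]


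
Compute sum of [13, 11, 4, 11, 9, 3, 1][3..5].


Prefix sums: [0, 13, 24, 28, 39, 48, 51, 52]
Sum[3..5] = prefix[6] - prefix[3] = 51 - 28 = 23


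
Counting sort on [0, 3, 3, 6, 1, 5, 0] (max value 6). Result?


Count array: [2, 1, 0, 2, 0, 1, 1]
Reconstruct: [0, 0, 1, 3, 3, 5, 6]


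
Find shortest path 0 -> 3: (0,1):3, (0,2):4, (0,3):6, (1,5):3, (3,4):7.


Dijkstra from 0:
Distances: {0: 0, 1: 3, 2: 4, 3: 6, 4: 13, 5: 6}
Shortest distance to 3 = 6, path = [0, 3]


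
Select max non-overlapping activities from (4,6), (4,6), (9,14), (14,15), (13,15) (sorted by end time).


Greedy: pick earliest-ending, then skip overlaps.
Selected (3 activities): [(4, 6), (9, 14), (14, 15)]


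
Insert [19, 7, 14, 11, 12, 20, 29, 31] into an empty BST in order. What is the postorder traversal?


Root = 19; build tree by BST insertion.
Postorder traversal: [12, 11, 14, 7, 31, 29, 20, 19]


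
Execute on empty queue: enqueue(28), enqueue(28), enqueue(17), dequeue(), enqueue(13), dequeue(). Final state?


enqueue(28) -> [28]
enqueue(28) -> [28, 28]
enqueue(17) -> [28, 28, 17]
dequeue() returns 28 -> [28, 17]
enqueue(13) -> [28, 17, 13]
dequeue() returns 28 -> [17, 13]
Final queue (front to back): [17, 13]


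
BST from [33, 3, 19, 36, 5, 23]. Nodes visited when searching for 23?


BST root = 33
Search for 23: compare at each node
Path: [33, 3, 19, 23]


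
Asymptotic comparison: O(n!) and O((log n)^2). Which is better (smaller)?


polylogarithmic grows slower than factorial
O((log n)^2) is asymptotically smaller; O(n!) grows faster


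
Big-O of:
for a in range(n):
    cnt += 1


Per nesting level: O(n) = O(n)
Complexity: O(n)


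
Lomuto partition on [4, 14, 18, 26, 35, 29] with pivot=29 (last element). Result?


Elements <= 29 go left of pivot.
Result: [4, 14, 18, 26, 29, 35], pivot at index 4


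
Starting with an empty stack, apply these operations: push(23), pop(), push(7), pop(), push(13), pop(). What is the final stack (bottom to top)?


push(23) -> [23]
pop() returns 23 -> []
push(7) -> [7]
pop() returns 7 -> []
push(13) -> [13]
pop() returns 13 -> []
Final stack (bottom to top): []


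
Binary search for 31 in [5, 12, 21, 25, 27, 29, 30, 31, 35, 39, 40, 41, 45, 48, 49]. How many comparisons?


Search for 31:
[0,14] mid=7 arr[7]=31
Total: 1 comparisons


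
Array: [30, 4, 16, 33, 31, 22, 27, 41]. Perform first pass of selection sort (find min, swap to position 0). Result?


After one pass: [4, 30, 16, 33, 31, 22, 27, 41]


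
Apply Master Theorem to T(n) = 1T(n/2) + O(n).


a=1, b=2, c=1. log_2(1)=0 < c=1. Case 3: O(n^c) = O(n)
Complexity: O(n)


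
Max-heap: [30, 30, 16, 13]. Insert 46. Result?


Append 46: [30, 30, 16, 13, 46]
Bubble up: swap idx 4(46) with idx 1(30); swap idx 1(46) with idx 0(30)
Result: [46, 30, 16, 13, 30]


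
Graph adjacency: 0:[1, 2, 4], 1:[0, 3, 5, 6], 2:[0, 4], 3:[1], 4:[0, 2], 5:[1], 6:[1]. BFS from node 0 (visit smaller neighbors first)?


BFS queue: start with [0]
Visit order: [0, 1, 2, 4, 3, 5, 6]


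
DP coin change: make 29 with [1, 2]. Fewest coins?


dp[0]=0; dp[i]=1+min(dp[i-c] for c in coins)
...dp[24]=12, dp[25]=13, dp[26]=13, dp[27]=14, dp[28]=14, dp[29]=15
Minimum coins for 29 = 15


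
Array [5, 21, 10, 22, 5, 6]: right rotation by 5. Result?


Right rotate by 5: [21, 10, 22, 5, 6, 5]


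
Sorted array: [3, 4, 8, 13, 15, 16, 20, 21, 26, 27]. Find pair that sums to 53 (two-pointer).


Two pointers: lo=0, hi=9
Found pair: (26, 27) summing to 53


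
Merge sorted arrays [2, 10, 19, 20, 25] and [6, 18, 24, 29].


Compare heads, take smaller each step.
Merged: [2, 6, 10, 18, 19, 20, 24, 25, 29]


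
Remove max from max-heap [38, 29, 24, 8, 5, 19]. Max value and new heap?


Max = 38
Replace root with last, heapify down
Resulting heap: [29, 19, 24, 8, 5]


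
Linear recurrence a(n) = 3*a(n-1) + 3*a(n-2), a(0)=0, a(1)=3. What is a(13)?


Build bottom-up:
...a(11)=1522881, a(12)=5773680, a(13)=3*5773680+3*1522881=21889683


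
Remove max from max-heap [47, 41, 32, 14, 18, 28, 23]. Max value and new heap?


Max = 47
Replace root with last, heapify down
Resulting heap: [41, 23, 32, 14, 18, 28]


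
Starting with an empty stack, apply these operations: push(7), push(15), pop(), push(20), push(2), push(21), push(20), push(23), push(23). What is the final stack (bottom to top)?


push(7) -> [7]
push(15) -> [7, 15]
pop() returns 15 -> [7]
push(20) -> [7, 20]
push(2) -> [7, 20, 2]
push(21) -> [7, 20, 2, 21]
push(20) -> [7, 20, 2, 21, 20]
push(23) -> [7, 20, 2, 21, 20, 23]
push(23) -> [7, 20, 2, 21, 20, 23, 23]
Final stack (bottom to top): [7, 20, 2, 21, 20, 23, 23]


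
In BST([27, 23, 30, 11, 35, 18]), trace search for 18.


BST root = 27
Search for 18: compare at each node
Path: [27, 23, 11, 18]


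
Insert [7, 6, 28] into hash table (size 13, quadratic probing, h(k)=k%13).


Insertions: 7->slot 7; 6->slot 6; 28->slot 2
Table: [None, None, 28, None, None, None, 6, 7, None, None, None, None, None]


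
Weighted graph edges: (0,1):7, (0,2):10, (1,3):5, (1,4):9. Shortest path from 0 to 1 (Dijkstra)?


Dijkstra from 0:
Distances: {0: 0, 1: 7, 2: 10, 3: 12, 4: 16}
Shortest distance to 1 = 7, path = [0, 1]


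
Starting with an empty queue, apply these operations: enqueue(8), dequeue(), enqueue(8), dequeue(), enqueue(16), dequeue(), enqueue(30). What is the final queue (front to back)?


enqueue(8) -> [8]
dequeue() returns 8 -> []
enqueue(8) -> [8]
dequeue() returns 8 -> []
enqueue(16) -> [16]
dequeue() returns 16 -> []
enqueue(30) -> [30]
Final queue (front to back): [30]


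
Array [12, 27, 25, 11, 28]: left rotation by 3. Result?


Left rotate by 3: [11, 28, 12, 27, 25]


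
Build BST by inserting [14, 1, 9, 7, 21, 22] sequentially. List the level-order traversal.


Root = 14; build tree by BST insertion.
Level-Order traversal: [14, 1, 21, 9, 22, 7]


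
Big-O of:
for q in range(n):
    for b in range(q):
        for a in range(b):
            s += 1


Per nesting level: O(n) * O(n) [triangular over q] * O(n) [triangular over b] = O(n^3)
Complexity: O(n^3)


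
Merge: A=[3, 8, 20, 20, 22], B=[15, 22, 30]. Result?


Compare heads, take smaller each step.
Merged: [3, 8, 15, 20, 20, 22, 22, 30]


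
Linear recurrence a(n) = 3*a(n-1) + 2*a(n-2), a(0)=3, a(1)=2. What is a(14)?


Build bottom-up:
...a(12)=3722592, a(13)=13258208, a(14)=3*13258208+2*3722592=47219808


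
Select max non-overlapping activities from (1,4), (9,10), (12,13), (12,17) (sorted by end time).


Greedy: pick earliest-ending, then skip overlaps.
Selected (3 activities): [(1, 4), (9, 10), (12, 13)]


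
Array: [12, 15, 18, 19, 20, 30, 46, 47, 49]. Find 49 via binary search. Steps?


Search for 49:
[0,8] mid=4 arr[4]=20
[5,8] mid=6 arr[6]=46
[7,8] mid=7 arr[7]=47
[8,8] mid=8 arr[8]=49
Total: 4 comparisons


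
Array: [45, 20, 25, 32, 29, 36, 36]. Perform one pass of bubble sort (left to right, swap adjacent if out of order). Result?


After one pass: [20, 25, 32, 29, 36, 36, 45]


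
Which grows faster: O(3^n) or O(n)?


linear grows slower than exponential (base 3)
O(n) is asymptotically smaller; O(3^n) grows faster


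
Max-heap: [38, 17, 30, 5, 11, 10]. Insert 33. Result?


Append 33: [38, 17, 30, 5, 11, 10, 33]
Bubble up: swap idx 6(33) with idx 2(30)
Result: [38, 17, 33, 5, 11, 10, 30]


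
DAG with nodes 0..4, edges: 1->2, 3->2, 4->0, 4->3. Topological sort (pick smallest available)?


Kahn's algorithm, process smallest node first
Order: [1, 4, 0, 3, 2]


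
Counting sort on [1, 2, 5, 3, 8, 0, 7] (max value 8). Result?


Count array: [1, 1, 1, 1, 0, 1, 0, 1, 1]
Reconstruct: [0, 1, 2, 3, 5, 7, 8]


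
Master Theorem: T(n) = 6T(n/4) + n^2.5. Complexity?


a=6, b=4, c=2.5. log_4(6)=1.292 < c=2.5. Case 3: O(n^c) = O(n^2.500)
Complexity: O(n^2.500)


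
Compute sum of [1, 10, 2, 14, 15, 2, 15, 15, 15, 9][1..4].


Prefix sums: [0, 1, 11, 13, 27, 42, 44, 59, 74, 89, 98]
Sum[1..4] = prefix[5] - prefix[1] = 42 - 1 = 41


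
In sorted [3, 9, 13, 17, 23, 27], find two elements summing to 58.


Two pointers: lo=0, hi=5
No pair sums to 58


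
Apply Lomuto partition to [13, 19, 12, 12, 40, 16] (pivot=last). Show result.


Elements <= 16 go left of pivot.
Result: [13, 12, 12, 16, 40, 19], pivot at index 3


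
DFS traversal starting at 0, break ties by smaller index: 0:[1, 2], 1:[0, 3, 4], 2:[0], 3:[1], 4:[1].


DFS stack-based: start with [0]
Visit order: [0, 1, 3, 4, 2]


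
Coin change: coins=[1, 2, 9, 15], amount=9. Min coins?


dp[0]=0; dp[i]=1+min(dp[i-c] for c in coins)
...dp[4]=2, dp[5]=3, dp[6]=3, dp[7]=4, dp[8]=4, dp[9]=1
Minimum coins for 9 = 1


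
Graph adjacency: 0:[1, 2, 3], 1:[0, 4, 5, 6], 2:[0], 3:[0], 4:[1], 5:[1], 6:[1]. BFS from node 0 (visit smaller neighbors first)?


BFS queue: start with [0]
Visit order: [0, 1, 2, 3, 4, 5, 6]


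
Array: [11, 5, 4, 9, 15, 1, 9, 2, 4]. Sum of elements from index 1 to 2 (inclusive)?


Prefix sums: [0, 11, 16, 20, 29, 44, 45, 54, 56, 60]
Sum[1..2] = prefix[3] - prefix[1] = 20 - 11 = 9


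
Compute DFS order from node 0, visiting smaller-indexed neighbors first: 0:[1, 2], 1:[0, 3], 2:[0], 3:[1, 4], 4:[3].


DFS stack-based: start with [0]
Visit order: [0, 1, 3, 4, 2]


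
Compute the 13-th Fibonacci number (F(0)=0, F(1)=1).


F(n)=F(n-1)+F(n-2)
...F(11)=89, F(12)=144, F(13)=233


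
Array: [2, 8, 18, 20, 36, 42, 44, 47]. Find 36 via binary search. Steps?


Search for 36:
[0,7] mid=3 arr[3]=20
[4,7] mid=5 arr[5]=42
[4,4] mid=4 arr[4]=36
Total: 3 comparisons


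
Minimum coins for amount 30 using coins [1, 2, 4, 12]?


dp[0]=0; dp[i]=1+min(dp[i-c] for c in coins)
...dp[25]=3, dp[26]=3, dp[27]=4, dp[28]=3, dp[29]=4, dp[30]=4
Minimum coins for 30 = 4


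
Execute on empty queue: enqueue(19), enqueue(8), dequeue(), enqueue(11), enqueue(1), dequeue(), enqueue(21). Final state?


enqueue(19) -> [19]
enqueue(8) -> [19, 8]
dequeue() returns 19 -> [8]
enqueue(11) -> [8, 11]
enqueue(1) -> [8, 11, 1]
dequeue() returns 8 -> [11, 1]
enqueue(21) -> [11, 1, 21]
Final queue (front to back): [11, 1, 21]


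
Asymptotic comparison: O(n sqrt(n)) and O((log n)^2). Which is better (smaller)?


polylogarithmic grows slower than n^1.5
O((log n)^2) is asymptotically smaller; O(n sqrt(n)) grows faster


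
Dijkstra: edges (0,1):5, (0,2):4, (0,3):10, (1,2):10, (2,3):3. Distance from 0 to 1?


Dijkstra from 0:
Distances: {0: 0, 1: 5, 2: 4, 3: 7}
Shortest distance to 1 = 5, path = [0, 1]


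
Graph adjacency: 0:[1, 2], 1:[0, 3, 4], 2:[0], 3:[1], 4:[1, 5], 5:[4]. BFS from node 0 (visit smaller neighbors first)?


BFS queue: start with [0]
Visit order: [0, 1, 2, 3, 4, 5]


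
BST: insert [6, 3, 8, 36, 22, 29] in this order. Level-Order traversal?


Root = 6; build tree by BST insertion.
Level-Order traversal: [6, 3, 8, 36, 22, 29]


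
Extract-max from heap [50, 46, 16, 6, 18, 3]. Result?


Max = 50
Replace root with last, heapify down
Resulting heap: [46, 18, 16, 6, 3]


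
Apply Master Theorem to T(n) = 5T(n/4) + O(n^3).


a=5, b=4, c=3. log_4(5)=1.161 < c=3. Case 3: O(n^c) = O(n^3)
Complexity: O(n^3)


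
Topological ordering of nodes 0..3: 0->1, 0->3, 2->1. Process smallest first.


Kahn's algorithm, process smallest node first
Order: [0, 2, 1, 3]


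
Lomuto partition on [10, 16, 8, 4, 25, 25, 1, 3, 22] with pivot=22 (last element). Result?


Elements <= 22 go left of pivot.
Result: [10, 16, 8, 4, 1, 3, 22, 25, 25], pivot at index 6


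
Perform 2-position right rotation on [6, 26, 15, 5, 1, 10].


Right rotate by 2: [1, 10, 6, 26, 15, 5]


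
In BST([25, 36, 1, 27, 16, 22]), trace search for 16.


BST root = 25
Search for 16: compare at each node
Path: [25, 1, 16]


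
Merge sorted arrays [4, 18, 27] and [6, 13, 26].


Compare heads, take smaller each step.
Merged: [4, 6, 13, 18, 26, 27]


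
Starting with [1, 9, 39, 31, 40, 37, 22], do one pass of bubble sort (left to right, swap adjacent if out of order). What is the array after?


After one pass: [1, 9, 31, 39, 37, 22, 40]


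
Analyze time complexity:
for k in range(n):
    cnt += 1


Per nesting level: O(n) = O(n)
Complexity: O(n)


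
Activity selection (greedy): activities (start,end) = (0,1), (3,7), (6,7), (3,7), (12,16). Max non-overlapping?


Greedy: pick earliest-ending, then skip overlaps.
Selected (3 activities): [(0, 1), (3, 7), (12, 16)]


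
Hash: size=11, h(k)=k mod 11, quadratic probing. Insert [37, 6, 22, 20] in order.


Insertions: 37->slot 4; 6->slot 6; 22->slot 0; 20->slot 9
Table: [22, None, None, None, 37, None, 6, None, None, 20, None]


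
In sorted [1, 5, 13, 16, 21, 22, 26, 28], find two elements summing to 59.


Two pointers: lo=0, hi=7
No pair sums to 59


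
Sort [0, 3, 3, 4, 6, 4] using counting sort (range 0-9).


Count array: [1, 0, 0, 2, 2, 0, 1, 0, 0, 0]
Reconstruct: [0, 3, 3, 4, 4, 6]


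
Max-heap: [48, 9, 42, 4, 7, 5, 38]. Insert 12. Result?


Append 12: [48, 9, 42, 4, 7, 5, 38, 12]
Bubble up: swap idx 7(12) with idx 3(4); swap idx 3(12) with idx 1(9)
Result: [48, 12, 42, 9, 7, 5, 38, 4]


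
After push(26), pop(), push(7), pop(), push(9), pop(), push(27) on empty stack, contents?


push(26) -> [26]
pop() returns 26 -> []
push(7) -> [7]
pop() returns 7 -> []
push(9) -> [9]
pop() returns 9 -> []
push(27) -> [27]
Final stack (bottom to top): [27]


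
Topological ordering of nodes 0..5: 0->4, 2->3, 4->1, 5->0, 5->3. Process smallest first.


Kahn's algorithm, process smallest node first
Order: [2, 5, 0, 3, 4, 1]


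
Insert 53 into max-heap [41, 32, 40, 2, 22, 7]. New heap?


Append 53: [41, 32, 40, 2, 22, 7, 53]
Bubble up: swap idx 6(53) with idx 2(40); swap idx 2(53) with idx 0(41)
Result: [53, 32, 41, 2, 22, 7, 40]


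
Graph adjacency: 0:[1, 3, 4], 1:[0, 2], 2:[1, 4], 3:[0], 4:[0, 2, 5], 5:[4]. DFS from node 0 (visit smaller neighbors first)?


DFS stack-based: start with [0]
Visit order: [0, 1, 2, 4, 5, 3]


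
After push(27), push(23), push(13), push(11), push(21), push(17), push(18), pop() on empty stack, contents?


push(27) -> [27]
push(23) -> [27, 23]
push(13) -> [27, 23, 13]
push(11) -> [27, 23, 13, 11]
push(21) -> [27, 23, 13, 11, 21]
push(17) -> [27, 23, 13, 11, 21, 17]
push(18) -> [27, 23, 13, 11, 21, 17, 18]
pop() returns 18 -> [27, 23, 13, 11, 21, 17]
Final stack (bottom to top): [27, 23, 13, 11, 21, 17]


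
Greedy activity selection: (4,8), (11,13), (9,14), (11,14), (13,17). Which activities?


Greedy: pick earliest-ending, then skip overlaps.
Selected (3 activities): [(4, 8), (11, 13), (13, 17)]


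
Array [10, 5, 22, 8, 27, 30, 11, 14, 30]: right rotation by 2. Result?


Right rotate by 2: [14, 30, 10, 5, 22, 8, 27, 30, 11]


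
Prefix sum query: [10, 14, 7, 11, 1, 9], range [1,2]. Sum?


Prefix sums: [0, 10, 24, 31, 42, 43, 52]
Sum[1..2] = prefix[3] - prefix[1] = 31 - 10 = 21


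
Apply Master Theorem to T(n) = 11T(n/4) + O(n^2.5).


a=11, b=4, c=2.5. log_4(11)=1.730 < c=2.5. Case 3: O(n^c) = O(n^2.500)
Complexity: O(n^2.500)


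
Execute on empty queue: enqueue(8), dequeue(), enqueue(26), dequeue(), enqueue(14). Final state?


enqueue(8) -> [8]
dequeue() returns 8 -> []
enqueue(26) -> [26]
dequeue() returns 26 -> []
enqueue(14) -> [14]
Final queue (front to back): [14]


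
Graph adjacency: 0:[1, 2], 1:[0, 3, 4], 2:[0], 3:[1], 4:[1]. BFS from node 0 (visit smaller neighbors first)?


BFS queue: start with [0]
Visit order: [0, 1, 2, 3, 4]


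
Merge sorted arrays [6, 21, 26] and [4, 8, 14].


Compare heads, take smaller each step.
Merged: [4, 6, 8, 14, 21, 26]


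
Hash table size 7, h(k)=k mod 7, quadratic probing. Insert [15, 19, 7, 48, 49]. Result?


Insertions: 15->slot 1; 19->slot 5; 7->slot 0; 48->slot 6; 49->slot 4
Table: [7, 15, None, None, 49, 19, 48]


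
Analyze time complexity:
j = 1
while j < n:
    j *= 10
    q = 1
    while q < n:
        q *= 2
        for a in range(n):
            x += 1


Per nesting level: O(log n) * O(log n) * O(n) = O(n (log n)^2)
Complexity: O(n (log n)^2)


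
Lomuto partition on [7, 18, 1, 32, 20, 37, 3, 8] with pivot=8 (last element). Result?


Elements <= 8 go left of pivot.
Result: [7, 1, 3, 8, 20, 37, 18, 32], pivot at index 3


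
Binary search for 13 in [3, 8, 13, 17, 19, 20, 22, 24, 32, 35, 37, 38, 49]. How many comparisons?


Search for 13:
[0,12] mid=6 arr[6]=22
[0,5] mid=2 arr[2]=13
Total: 2 comparisons


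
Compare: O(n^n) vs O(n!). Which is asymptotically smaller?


factorial grows slower than n^n
O(n!) is asymptotically smaller; O(n^n) grows faster


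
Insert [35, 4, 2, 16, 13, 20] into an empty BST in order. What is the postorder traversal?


Root = 35; build tree by BST insertion.
Postorder traversal: [2, 13, 20, 16, 4, 35]


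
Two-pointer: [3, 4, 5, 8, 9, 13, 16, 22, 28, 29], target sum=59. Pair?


Two pointers: lo=0, hi=9
No pair sums to 59


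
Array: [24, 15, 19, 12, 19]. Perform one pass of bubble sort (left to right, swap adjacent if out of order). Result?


After one pass: [15, 19, 12, 19, 24]


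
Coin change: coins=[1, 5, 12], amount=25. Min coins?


dp[0]=0; dp[i]=1+min(dp[i-c] for c in coins)
...dp[20]=4, dp[21]=5, dp[22]=3, dp[23]=4, dp[24]=2, dp[25]=3
Minimum coins for 25 = 3


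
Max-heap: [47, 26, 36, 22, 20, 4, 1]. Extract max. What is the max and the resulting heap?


Max = 47
Replace root with last, heapify down
Resulting heap: [36, 26, 4, 22, 20, 1]


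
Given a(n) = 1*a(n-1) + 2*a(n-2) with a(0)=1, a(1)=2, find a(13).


Build bottom-up:
...a(11)=2048, a(12)=4096, a(13)=1*4096+2*2048=8192


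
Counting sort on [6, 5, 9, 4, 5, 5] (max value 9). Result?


Count array: [0, 0, 0, 0, 1, 3, 1, 0, 0, 1]
Reconstruct: [4, 5, 5, 5, 6, 9]


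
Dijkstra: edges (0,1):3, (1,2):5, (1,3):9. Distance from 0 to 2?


Dijkstra from 0:
Distances: {0: 0, 1: 3, 2: 8, 3: 12}
Shortest distance to 2 = 8, path = [0, 1, 2]


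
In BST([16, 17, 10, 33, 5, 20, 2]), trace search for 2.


BST root = 16
Search for 2: compare at each node
Path: [16, 10, 5, 2]


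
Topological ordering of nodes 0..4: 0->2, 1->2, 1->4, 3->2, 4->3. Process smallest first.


Kahn's algorithm, process smallest node first
Order: [0, 1, 4, 3, 2]


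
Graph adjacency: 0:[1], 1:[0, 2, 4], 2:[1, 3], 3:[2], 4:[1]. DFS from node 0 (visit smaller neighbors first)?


DFS stack-based: start with [0]
Visit order: [0, 1, 2, 3, 4]


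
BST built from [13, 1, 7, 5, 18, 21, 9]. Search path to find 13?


BST root = 13
Search for 13: compare at each node
Path: [13]


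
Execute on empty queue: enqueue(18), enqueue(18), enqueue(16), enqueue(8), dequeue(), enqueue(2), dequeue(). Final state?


enqueue(18) -> [18]
enqueue(18) -> [18, 18]
enqueue(16) -> [18, 18, 16]
enqueue(8) -> [18, 18, 16, 8]
dequeue() returns 18 -> [18, 16, 8]
enqueue(2) -> [18, 16, 8, 2]
dequeue() returns 18 -> [16, 8, 2]
Final queue (front to back): [16, 8, 2]


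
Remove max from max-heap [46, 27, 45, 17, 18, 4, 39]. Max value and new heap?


Max = 46
Replace root with last, heapify down
Resulting heap: [45, 27, 39, 17, 18, 4]


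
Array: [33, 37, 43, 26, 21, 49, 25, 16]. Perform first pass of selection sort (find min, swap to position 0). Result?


After one pass: [16, 37, 43, 26, 21, 49, 25, 33]


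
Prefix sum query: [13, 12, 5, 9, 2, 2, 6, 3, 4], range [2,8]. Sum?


Prefix sums: [0, 13, 25, 30, 39, 41, 43, 49, 52, 56]
Sum[2..8] = prefix[9] - prefix[2] = 56 - 25 = 31


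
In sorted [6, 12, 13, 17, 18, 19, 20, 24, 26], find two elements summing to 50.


Two pointers: lo=0, hi=8
Found pair: (24, 26) summing to 50


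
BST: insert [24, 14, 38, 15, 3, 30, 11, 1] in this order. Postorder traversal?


Root = 24; build tree by BST insertion.
Postorder traversal: [1, 11, 3, 15, 14, 30, 38, 24]


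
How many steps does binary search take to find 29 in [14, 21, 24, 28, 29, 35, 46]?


Search for 29:
[0,6] mid=3 arr[3]=28
[4,6] mid=5 arr[5]=35
[4,4] mid=4 arr[4]=29
Total: 3 comparisons


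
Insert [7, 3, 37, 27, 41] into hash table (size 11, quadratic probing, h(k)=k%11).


Insertions: 7->slot 7; 3->slot 3; 37->slot 4; 27->slot 5; 41->slot 8
Table: [None, None, None, 3, 37, 27, None, 7, 41, None, None]


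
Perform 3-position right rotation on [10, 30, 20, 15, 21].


Right rotate by 3: [20, 15, 21, 10, 30]


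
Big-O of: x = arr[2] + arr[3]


Analysis: constant-time operation, no loop
Complexity: O(1)


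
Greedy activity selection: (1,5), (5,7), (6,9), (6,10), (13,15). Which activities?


Greedy: pick earliest-ending, then skip overlaps.
Selected (3 activities): [(1, 5), (5, 7), (13, 15)]


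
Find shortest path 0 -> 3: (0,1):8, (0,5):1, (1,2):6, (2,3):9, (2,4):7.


Dijkstra from 0:
Distances: {0: 0, 1: 8, 2: 14, 3: 23, 4: 21, 5: 1}
Shortest distance to 3 = 23, path = [0, 1, 2, 3]


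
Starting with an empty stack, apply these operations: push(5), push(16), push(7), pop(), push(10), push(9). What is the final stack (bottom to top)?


push(5) -> [5]
push(16) -> [5, 16]
push(7) -> [5, 16, 7]
pop() returns 7 -> [5, 16]
push(10) -> [5, 16, 10]
push(9) -> [5, 16, 10, 9]
Final stack (bottom to top): [5, 16, 10, 9]


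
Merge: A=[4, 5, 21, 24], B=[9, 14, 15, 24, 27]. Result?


Compare heads, take smaller each step.
Merged: [4, 5, 9, 14, 15, 21, 24, 24, 27]


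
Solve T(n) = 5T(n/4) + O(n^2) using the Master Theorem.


a=5, b=4, c=2. log_4(5)=1.161 < c=2. Case 3: O(n^c) = O(n^2)
Complexity: O(n^2)


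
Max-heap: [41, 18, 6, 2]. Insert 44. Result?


Append 44: [41, 18, 6, 2, 44]
Bubble up: swap idx 4(44) with idx 1(18); swap idx 1(44) with idx 0(41)
Result: [44, 41, 6, 2, 18]


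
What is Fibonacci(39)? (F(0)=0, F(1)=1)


F(n)=F(n-1)+F(n-2)
...F(37)=24157817, F(38)=39088169, F(39)=63245986


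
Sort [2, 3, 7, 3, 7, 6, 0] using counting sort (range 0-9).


Count array: [1, 0, 1, 2, 0, 0, 1, 2, 0, 0]
Reconstruct: [0, 2, 3, 3, 6, 7, 7]


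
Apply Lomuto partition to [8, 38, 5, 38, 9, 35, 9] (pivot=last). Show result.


Elements <= 9 go left of pivot.
Result: [8, 5, 9, 9, 38, 35, 38], pivot at index 3


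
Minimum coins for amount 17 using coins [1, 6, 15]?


dp[0]=0; dp[i]=1+min(dp[i-c] for c in coins)
...dp[12]=2, dp[13]=3, dp[14]=4, dp[15]=1, dp[16]=2, dp[17]=3
Minimum coins for 17 = 3


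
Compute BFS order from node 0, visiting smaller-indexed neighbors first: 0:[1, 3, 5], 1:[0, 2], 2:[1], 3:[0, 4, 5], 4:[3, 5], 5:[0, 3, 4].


BFS queue: start with [0]
Visit order: [0, 1, 3, 5, 2, 4]


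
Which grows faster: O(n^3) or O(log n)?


logarithmic grows slower than cubic
O(log n) is asymptotically smaller; O(n^3) grows faster


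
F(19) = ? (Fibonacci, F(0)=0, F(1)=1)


F(n)=F(n-1)+F(n-2)
...F(17)=1597, F(18)=2584, F(19)=4181


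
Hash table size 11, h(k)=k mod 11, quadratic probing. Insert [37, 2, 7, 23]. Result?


Insertions: 37->slot 4; 2->slot 2; 7->slot 7; 23->slot 1
Table: [None, 23, 2, None, 37, None, None, 7, None, None, None]


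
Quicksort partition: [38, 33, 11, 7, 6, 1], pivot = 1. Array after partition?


Elements <= 1 go left of pivot.
Result: [1, 33, 11, 7, 6, 38], pivot at index 0


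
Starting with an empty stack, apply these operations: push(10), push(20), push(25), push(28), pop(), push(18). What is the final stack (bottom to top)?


push(10) -> [10]
push(20) -> [10, 20]
push(25) -> [10, 20, 25]
push(28) -> [10, 20, 25, 28]
pop() returns 28 -> [10, 20, 25]
push(18) -> [10, 20, 25, 18]
Final stack (bottom to top): [10, 20, 25, 18]


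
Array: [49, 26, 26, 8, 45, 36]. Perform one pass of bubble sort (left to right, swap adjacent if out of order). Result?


After one pass: [26, 26, 8, 45, 36, 49]


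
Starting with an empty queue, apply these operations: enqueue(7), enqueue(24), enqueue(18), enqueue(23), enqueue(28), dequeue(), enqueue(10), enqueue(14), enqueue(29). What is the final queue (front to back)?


enqueue(7) -> [7]
enqueue(24) -> [7, 24]
enqueue(18) -> [7, 24, 18]
enqueue(23) -> [7, 24, 18, 23]
enqueue(28) -> [7, 24, 18, 23, 28]
dequeue() returns 7 -> [24, 18, 23, 28]
enqueue(10) -> [24, 18, 23, 28, 10]
enqueue(14) -> [24, 18, 23, 28, 10, 14]
enqueue(29) -> [24, 18, 23, 28, 10, 14, 29]
Final queue (front to back): [24, 18, 23, 28, 10, 14, 29]


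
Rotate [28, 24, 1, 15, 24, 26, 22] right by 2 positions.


Right rotate by 2: [26, 22, 28, 24, 1, 15, 24]


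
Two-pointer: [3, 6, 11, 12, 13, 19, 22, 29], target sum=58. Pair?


Two pointers: lo=0, hi=7
No pair sums to 58


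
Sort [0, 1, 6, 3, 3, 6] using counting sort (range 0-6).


Count array: [1, 1, 0, 2, 0, 0, 2]
Reconstruct: [0, 1, 3, 3, 6, 6]


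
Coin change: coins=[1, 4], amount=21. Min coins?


dp[0]=0; dp[i]=1+min(dp[i-c] for c in coins)
...dp[16]=4, dp[17]=5, dp[18]=6, dp[19]=7, dp[20]=5, dp[21]=6
Minimum coins for 21 = 6


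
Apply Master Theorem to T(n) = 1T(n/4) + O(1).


a=1, b=4, c=0. log_4(1)=0 = c=0. Case 2: O(n^c log n) = O(log n)
Complexity: O(log n)


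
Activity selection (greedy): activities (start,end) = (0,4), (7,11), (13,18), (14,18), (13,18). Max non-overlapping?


Greedy: pick earliest-ending, then skip overlaps.
Selected (3 activities): [(0, 4), (7, 11), (13, 18)]


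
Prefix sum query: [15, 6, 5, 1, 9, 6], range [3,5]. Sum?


Prefix sums: [0, 15, 21, 26, 27, 36, 42]
Sum[3..5] = prefix[6] - prefix[3] = 42 - 26 = 16


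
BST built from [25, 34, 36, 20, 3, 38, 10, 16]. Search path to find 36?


BST root = 25
Search for 36: compare at each node
Path: [25, 34, 36]


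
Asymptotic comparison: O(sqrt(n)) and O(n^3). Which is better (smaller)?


sublinear grows slower than cubic
O(sqrt(n)) is asymptotically smaller; O(n^3) grows faster


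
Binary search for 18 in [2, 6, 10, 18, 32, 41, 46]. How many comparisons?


Search for 18:
[0,6] mid=3 arr[3]=18
Total: 1 comparisons


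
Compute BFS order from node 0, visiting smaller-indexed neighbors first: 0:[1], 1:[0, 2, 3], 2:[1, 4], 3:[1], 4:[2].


BFS queue: start with [0]
Visit order: [0, 1, 2, 3, 4]


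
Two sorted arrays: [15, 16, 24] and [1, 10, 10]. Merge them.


Compare heads, take smaller each step.
Merged: [1, 10, 10, 15, 16, 24]


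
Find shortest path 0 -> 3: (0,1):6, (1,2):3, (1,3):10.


Dijkstra from 0:
Distances: {0: 0, 1: 6, 2: 9, 3: 16}
Shortest distance to 3 = 16, path = [0, 1, 3]


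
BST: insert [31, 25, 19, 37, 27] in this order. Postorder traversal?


Root = 31; build tree by BST insertion.
Postorder traversal: [19, 27, 25, 37, 31]


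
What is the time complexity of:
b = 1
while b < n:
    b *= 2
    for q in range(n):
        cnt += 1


Per nesting level: O(log n) * O(n) = O(n log n)
Complexity: O(n log n)


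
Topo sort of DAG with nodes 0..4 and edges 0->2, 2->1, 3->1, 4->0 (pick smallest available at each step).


Kahn's algorithm, process smallest node first
Order: [3, 4, 0, 2, 1]


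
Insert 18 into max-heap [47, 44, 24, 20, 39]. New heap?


Append 18: [47, 44, 24, 20, 39, 18]
Bubble up: no swaps needed
Result: [47, 44, 24, 20, 39, 18]


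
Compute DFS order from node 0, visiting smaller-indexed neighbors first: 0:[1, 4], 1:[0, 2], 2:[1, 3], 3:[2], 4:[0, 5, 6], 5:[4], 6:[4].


DFS stack-based: start with [0]
Visit order: [0, 1, 2, 3, 4, 5, 6]


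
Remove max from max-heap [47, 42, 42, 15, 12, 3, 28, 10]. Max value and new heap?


Max = 47
Replace root with last, heapify down
Resulting heap: [42, 15, 42, 10, 12, 3, 28]


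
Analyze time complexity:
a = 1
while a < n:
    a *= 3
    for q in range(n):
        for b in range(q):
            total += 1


Per nesting level: O(log n) * O(n) * O(n) [triangular over q] = O(n^2 log n)
Complexity: O(n^2 log n)


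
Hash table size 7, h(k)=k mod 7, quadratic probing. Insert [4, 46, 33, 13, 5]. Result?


Insertions: 4->slot 4; 46->slot 5; 33->slot 6; 13->slot 0; 5->slot 2
Table: [13, None, 5, None, 4, 46, 33]


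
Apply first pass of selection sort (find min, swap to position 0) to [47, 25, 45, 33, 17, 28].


After one pass: [17, 25, 45, 33, 47, 28]


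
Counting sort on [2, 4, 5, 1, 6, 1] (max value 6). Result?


Count array: [0, 2, 1, 0, 1, 1, 1]
Reconstruct: [1, 1, 2, 4, 5, 6]


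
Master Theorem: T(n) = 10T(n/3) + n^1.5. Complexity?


a=10, b=3, c=1.5. log_3(10)=2.096 > c=1.5. Case 1: O(n^log_b(a)) = O(n^2.096)
Complexity: O(n^2.096)


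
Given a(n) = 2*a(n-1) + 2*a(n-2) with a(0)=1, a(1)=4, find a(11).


Build bottom-up:
...a(9)=11584, a(10)=31648, a(11)=2*31648+2*11584=86464


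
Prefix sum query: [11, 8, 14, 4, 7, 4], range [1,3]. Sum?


Prefix sums: [0, 11, 19, 33, 37, 44, 48]
Sum[1..3] = prefix[4] - prefix[1] = 37 - 11 = 26


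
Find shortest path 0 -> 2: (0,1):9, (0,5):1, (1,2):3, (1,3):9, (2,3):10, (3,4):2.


Dijkstra from 0:
Distances: {0: 0, 1: 9, 2: 12, 3: 18, 4: 20, 5: 1}
Shortest distance to 2 = 12, path = [0, 1, 2]


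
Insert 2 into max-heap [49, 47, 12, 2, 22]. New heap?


Append 2: [49, 47, 12, 2, 22, 2]
Bubble up: no swaps needed
Result: [49, 47, 12, 2, 22, 2]


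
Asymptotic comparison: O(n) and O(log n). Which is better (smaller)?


logarithmic grows slower than linear
O(log n) is asymptotically smaller; O(n) grows faster


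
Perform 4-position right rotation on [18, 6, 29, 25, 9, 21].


Right rotate by 4: [29, 25, 9, 21, 18, 6]


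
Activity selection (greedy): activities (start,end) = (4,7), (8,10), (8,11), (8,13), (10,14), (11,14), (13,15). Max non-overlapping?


Greedy: pick earliest-ending, then skip overlaps.
Selected (3 activities): [(4, 7), (8, 10), (10, 14)]


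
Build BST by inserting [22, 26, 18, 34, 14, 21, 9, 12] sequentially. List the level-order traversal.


Root = 22; build tree by BST insertion.
Level-Order traversal: [22, 18, 26, 14, 21, 34, 9, 12]


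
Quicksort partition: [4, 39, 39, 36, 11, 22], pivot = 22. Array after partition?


Elements <= 22 go left of pivot.
Result: [4, 11, 22, 36, 39, 39], pivot at index 2


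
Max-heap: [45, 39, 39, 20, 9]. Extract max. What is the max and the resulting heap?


Max = 45
Replace root with last, heapify down
Resulting heap: [39, 20, 39, 9]


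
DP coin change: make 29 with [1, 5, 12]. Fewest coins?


dp[0]=0; dp[i]=1+min(dp[i-c] for c in coins)
...dp[24]=2, dp[25]=3, dp[26]=4, dp[27]=4, dp[28]=5, dp[29]=3
Minimum coins for 29 = 3


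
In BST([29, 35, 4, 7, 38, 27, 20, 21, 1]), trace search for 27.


BST root = 29
Search for 27: compare at each node
Path: [29, 4, 7, 27]


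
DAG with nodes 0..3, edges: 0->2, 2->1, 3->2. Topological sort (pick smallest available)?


Kahn's algorithm, process smallest node first
Order: [0, 3, 2, 1]


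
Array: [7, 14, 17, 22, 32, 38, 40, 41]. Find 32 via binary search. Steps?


Search for 32:
[0,7] mid=3 arr[3]=22
[4,7] mid=5 arr[5]=38
[4,4] mid=4 arr[4]=32
Total: 3 comparisons


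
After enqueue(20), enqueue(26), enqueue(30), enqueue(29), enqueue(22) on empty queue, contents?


enqueue(20) -> [20]
enqueue(26) -> [20, 26]
enqueue(30) -> [20, 26, 30]
enqueue(29) -> [20, 26, 30, 29]
enqueue(22) -> [20, 26, 30, 29, 22]
Final queue (front to back): [20, 26, 30, 29, 22]


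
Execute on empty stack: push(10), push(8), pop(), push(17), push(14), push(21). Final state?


push(10) -> [10]
push(8) -> [10, 8]
pop() returns 8 -> [10]
push(17) -> [10, 17]
push(14) -> [10, 17, 14]
push(21) -> [10, 17, 14, 21]
Final stack (bottom to top): [10, 17, 14, 21]


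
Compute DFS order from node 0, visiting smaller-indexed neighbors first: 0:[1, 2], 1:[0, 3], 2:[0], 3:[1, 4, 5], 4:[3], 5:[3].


DFS stack-based: start with [0]
Visit order: [0, 1, 3, 4, 5, 2]


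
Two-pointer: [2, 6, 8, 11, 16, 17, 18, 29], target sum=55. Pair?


Two pointers: lo=0, hi=7
No pair sums to 55


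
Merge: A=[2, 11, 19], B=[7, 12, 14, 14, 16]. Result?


Compare heads, take smaller each step.
Merged: [2, 7, 11, 12, 14, 14, 16, 19]


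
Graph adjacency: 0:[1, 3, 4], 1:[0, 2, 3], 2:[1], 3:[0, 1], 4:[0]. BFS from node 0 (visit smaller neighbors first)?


BFS queue: start with [0]
Visit order: [0, 1, 3, 4, 2]


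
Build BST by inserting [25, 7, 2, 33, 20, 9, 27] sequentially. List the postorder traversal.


Root = 25; build tree by BST insertion.
Postorder traversal: [2, 9, 20, 7, 27, 33, 25]


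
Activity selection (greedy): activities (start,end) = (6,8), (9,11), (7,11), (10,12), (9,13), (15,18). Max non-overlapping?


Greedy: pick earliest-ending, then skip overlaps.
Selected (3 activities): [(6, 8), (9, 11), (15, 18)]


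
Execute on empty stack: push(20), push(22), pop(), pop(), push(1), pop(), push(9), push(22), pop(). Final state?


push(20) -> [20]
push(22) -> [20, 22]
pop() returns 22 -> [20]
pop() returns 20 -> []
push(1) -> [1]
pop() returns 1 -> []
push(9) -> [9]
push(22) -> [9, 22]
pop() returns 22 -> [9]
Final stack (bottom to top): [9]


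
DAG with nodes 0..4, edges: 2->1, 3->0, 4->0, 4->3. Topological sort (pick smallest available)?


Kahn's algorithm, process smallest node first
Order: [2, 1, 4, 3, 0]


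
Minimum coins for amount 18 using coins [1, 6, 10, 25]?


dp[0]=0; dp[i]=1+min(dp[i-c] for c in coins)
...dp[13]=3, dp[14]=4, dp[15]=5, dp[16]=2, dp[17]=3, dp[18]=3
Minimum coins for 18 = 3


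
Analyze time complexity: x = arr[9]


Analysis: constant-time operation, no loop
Complexity: O(1)


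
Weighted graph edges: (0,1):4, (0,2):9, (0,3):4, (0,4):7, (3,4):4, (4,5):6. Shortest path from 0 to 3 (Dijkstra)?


Dijkstra from 0:
Distances: {0: 0, 1: 4, 2: 9, 3: 4, 4: 7, 5: 13}
Shortest distance to 3 = 4, path = [0, 3]


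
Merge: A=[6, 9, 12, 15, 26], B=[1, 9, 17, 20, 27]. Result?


Compare heads, take smaller each step.
Merged: [1, 6, 9, 9, 12, 15, 17, 20, 26, 27]


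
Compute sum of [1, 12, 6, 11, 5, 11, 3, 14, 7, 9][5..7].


Prefix sums: [0, 1, 13, 19, 30, 35, 46, 49, 63, 70, 79]
Sum[5..7] = prefix[8] - prefix[5] = 63 - 35 = 28


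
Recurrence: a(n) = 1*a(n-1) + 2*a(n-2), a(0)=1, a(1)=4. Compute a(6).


Build bottom-up:
...a(4)=26, a(5)=54, a(6)=1*54+2*26=106


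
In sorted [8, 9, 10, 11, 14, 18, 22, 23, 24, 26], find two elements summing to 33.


Two pointers: lo=0, hi=9
Found pair: (9, 24) summing to 33


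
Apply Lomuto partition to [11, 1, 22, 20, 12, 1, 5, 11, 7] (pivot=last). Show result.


Elements <= 7 go left of pivot.
Result: [1, 1, 5, 7, 12, 11, 22, 11, 20], pivot at index 3


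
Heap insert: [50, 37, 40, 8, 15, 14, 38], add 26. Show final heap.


Append 26: [50, 37, 40, 8, 15, 14, 38, 26]
Bubble up: swap idx 7(26) with idx 3(8)
Result: [50, 37, 40, 26, 15, 14, 38, 8]


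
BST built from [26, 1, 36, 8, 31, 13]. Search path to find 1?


BST root = 26
Search for 1: compare at each node
Path: [26, 1]


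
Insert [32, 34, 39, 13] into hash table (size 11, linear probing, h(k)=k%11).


Insertions: 32->slot 10; 34->slot 1; 39->slot 6; 13->slot 2
Table: [None, 34, 13, None, None, None, 39, None, None, None, 32]


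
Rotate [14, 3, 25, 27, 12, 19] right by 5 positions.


Right rotate by 5: [3, 25, 27, 12, 19, 14]


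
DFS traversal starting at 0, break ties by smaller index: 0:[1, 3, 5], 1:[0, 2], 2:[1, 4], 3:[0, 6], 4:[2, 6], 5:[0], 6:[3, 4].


DFS stack-based: start with [0]
Visit order: [0, 1, 2, 4, 6, 3, 5]


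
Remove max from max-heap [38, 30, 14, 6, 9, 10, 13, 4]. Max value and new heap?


Max = 38
Replace root with last, heapify down
Resulting heap: [30, 9, 14, 6, 4, 10, 13]


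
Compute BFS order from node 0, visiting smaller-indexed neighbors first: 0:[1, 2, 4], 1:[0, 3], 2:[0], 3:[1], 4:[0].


BFS queue: start with [0]
Visit order: [0, 1, 2, 4, 3]


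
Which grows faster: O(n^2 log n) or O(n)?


linear grows slower than n^2 log n
O(n) is asymptotically smaller; O(n^2 log n) grows faster


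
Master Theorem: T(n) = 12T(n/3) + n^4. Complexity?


a=12, b=3, c=4. log_3(12)=2.262 < c=4. Case 3: O(n^c) = O(n^4)
Complexity: O(n^4)
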